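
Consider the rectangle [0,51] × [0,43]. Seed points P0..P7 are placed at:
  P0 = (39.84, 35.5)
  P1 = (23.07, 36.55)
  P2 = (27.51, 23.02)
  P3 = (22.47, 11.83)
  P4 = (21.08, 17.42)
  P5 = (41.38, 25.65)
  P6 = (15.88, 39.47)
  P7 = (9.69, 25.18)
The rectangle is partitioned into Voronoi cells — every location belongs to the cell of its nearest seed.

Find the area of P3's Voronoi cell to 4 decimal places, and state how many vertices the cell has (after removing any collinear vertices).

1. box [0,51]×[0,43]: [(0, 0) (51, 0) (51, 43) (0, 43)]
2. ⊥bis P3·P0 via (31.155,23.665): [(0, 0) (51, 0) (51, 9.1019) (4.8073, 43) (0, 43)]  |A|=1410.0786
3. ⊥bis P3·P1 via (22.77,24.19): [(0, 24.7427) (0, 0) (51, 0) (51, 9.1019) (30.7019, 23.9975)]  |A|=1084.1355
4. ⊥bis P3·P2 via (24.99,17.425): [(9.241, 24.5184) (0, 24.7427) (0, 0) (51, 0) (51, 5.71)]  |A|=858.765
5. ⊥bis P3·P4 via (21.775,14.625): [(27.8518, 16.136) (0, 9.2105) (0, 0) (51, 0) (51, 5.71)]  |A|=605.8217
6. ⊥bis P3·P5 via (31.925,18.74): [(36.7605, 12.1235) (27.8518, 16.136) (0, 9.2105) (0, 0) (45.6208, 0)]  |A|=532.56
7. ⊥bis P3·P6 via (19.175,25.65): [(36.7605, 12.1235) (27.8518, 16.136) (0, 9.2105) (0, 0) (45.6208, 0)]  |A|=532.56
8. ⊥bis P3·P7 via (16.08,18.505): [(36.7605, 12.1235) (27.8518, 16.136) (8.6064, 11.3505) (0, 3.1116) (0, 0) (45.6208, 0)]  |A|=506.3151
9. canonical 6-gon: [(36.7605, 12.1235) (27.8518, 16.136) (8.6064, 11.3505) (0, 3.1116) (0, 0) (45.6208, 0)]
10. shoelace: 506.3151

Area of P3's cell: 506.3151 (6 vertices)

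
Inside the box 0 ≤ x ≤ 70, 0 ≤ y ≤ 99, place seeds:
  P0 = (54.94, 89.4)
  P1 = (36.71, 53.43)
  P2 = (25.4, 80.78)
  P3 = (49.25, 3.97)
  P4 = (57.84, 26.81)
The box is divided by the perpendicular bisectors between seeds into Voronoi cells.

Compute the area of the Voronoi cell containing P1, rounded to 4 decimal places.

1. box [0,70]×[0,99]: [(0, 0) (70, 0) (70, 99) (0, 99)]
2. ⊥bis P1·P0 via (45.825,71.415): [(0, 94.6396) (0, 0) (70, 0) (70, 59.1628)]  |A|=5383.0862
3. ⊥bis P1·P2 via (31.055,67.105): [(43.8716, 72.405) (0, 54.2629) (0, 0) (70, 0) (70, 59.1628)]  |A|=4497.3904
4. ⊥bis P1·P3 via (42.98,28.7): [(43.8716, 72.405) (0, 54.2629) (0, 17.8029) (70, 35.5506) (70, 59.1628)]  |A|=2630.0169
5. ⊥bis P1·P4 via (47.275,40.12): [(43.8716, 72.405) (0, 54.2629) (0, 17.8029) (28.1514, 24.9404) (70, 58.1583) (70, 59.1628)]  |A|=2156.9671
6. canonical 6-gon: [(43.8716, 72.405) (0, 54.2629) (0, 17.8029) (28.1514, 24.9404) (70, 58.1583) (70, 59.1628)]
7. shoelace: 2156.9671

Area of P1's cell: 2156.9671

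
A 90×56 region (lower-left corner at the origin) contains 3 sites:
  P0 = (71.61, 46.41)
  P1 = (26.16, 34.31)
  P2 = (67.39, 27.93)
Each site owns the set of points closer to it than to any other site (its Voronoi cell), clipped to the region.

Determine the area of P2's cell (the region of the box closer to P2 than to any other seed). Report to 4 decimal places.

Area of P2's cell: 1683.1443

1. box [0,90]×[0,56]: [(0, 0) (90, 0) (90, 56) (0, 56)]
2. ⊥bis P2·P0 via (69.5,37.17): [(0, 53.0407) (0, 0) (90, 0) (90, 32.4887)]  |A|=3848.8227
3. ⊥bis P2·P1 via (46.775,31.12): [(48.4548, 41.9758) (41.9594, 0) (90, 0) (90, 32.4887)]  |A|=1683.1443
4. canonical 4-gon: [(48.4548, 41.9758) (41.9594, 0) (90, 0) (90, 32.4887)]
5. shoelace: 1683.1443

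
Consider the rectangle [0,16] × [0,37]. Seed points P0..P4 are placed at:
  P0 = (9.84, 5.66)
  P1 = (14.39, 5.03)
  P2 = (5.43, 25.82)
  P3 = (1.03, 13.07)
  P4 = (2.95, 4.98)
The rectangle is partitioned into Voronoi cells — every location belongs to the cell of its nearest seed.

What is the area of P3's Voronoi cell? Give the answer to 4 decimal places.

1. box [0,16]×[0,37]: [(0, 0) (16, 0) (16, 37) (0, 37)]
2. ⊥bis P3·P0 via (5.435,9.365): [(0, 2.9031) (16, 21.9261) (16, 37) (0, 37)]  |A|=393.3662
3. ⊥bis P3·P1 via (7.71,9.05): [(0, 2.9031) (14.0977, 19.6644) (16, 22.8254) (16, 37) (0, 37)]  |A|=392.5107
4. ⊥bis P3·P2 via (3.23,19.445): [(0, 20.5597) (0, 2.9031) (11.5099, 16.5876)]  |A|=101.6122
5. ⊥bis P3·P4 via (1.99,9.025): [(0, 20.5597) (0, 8.5527) (5.9369, 9.9617) (11.5099, 16.5876)]  |A|=84.8418
6. canonical 4-gon: [(0, 20.5597) (0, 8.5527) (5.9369, 9.9617) (11.5099, 16.5876)]
7. shoelace: 84.8418

Area of P3's cell: 84.8418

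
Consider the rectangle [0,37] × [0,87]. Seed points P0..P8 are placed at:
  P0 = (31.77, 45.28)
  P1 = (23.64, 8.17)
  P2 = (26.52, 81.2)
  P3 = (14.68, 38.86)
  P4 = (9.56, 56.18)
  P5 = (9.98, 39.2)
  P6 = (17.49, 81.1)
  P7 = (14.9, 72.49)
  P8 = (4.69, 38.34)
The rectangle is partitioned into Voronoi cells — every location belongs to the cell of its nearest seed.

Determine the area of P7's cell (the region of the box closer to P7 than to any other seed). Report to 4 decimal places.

1. box [0,37]×[0,87]: [(0, 0) (37, 0) (37, 87) (0, 87)]
2. ⊥bis P7·P0 via (23.335,58.885): [(0, 44.4175) (37, 67.3572) (37, 87) (0, 87)]  |A|=1151.1686
3. ⊥bis P7·P1 via (19.27,40.33): [(0, 44.4175) (37, 67.3572) (37, 87) (0, 87)]  |A|=1151.1686
4. ⊥bis P7·P2 via (20.71,76.845): [(0, 44.4175) (30.7338, 63.4722) (13.0981, 87) (0, 87)]  |A|=808.4469
5. ⊥bis P7·P3 via (14.79,55.675): [(0, 55.7718) (18.1224, 55.6532) (30.7338, 63.4722) (13.0981, 87) (0, 87)]  |A|=705.5638
6. ⊥bis P7·P4 via (12.23,64.335): [(0, 68.3392) (25.2499, 60.0722) (30.7338, 63.4722) (13.0981, 87) (0, 87)]  |A|=506.4368
7. ⊥bis P7·P5 via (12.44,55.845): [(0, 68.3392) (25.2499, 60.0722) (30.7338, 63.4722) (13.0981, 87) (0, 87)]  |A|=506.4368
8. ⊥bis P7·P6 via (16.195,76.795): [(0, 81.6667) (0, 68.3392) (25.2499, 60.0722) (30.7338, 63.4722) (22.0728, 75.0269)]  |A|=369.1633
9. ⊥bis P7·P8 via (9.795,55.415): [(0, 81.6667) (0, 68.3392) (25.2499, 60.0722) (30.7338, 63.4722) (22.0728, 75.0269)]  |A|=369.1633
10. canonical 5-gon: [(0, 81.6667) (0, 68.3392) (25.2499, 60.0722) (30.7338, 63.4722) (22.0728, 75.0269)]
11. shoelace: 369.1633

Area of P7's cell: 369.1633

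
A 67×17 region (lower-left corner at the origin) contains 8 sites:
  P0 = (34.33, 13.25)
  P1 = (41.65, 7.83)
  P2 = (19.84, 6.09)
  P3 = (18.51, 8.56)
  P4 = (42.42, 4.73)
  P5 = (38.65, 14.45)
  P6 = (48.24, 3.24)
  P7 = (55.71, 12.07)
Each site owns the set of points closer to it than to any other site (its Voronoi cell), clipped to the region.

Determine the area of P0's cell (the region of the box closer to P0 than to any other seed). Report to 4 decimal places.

1. box [0,67]×[0,17]: [(0, 0) (67, 0) (67, 17) (0, 17)]
2. ⊥bis P0·P1 via (37.99,10.54): [(0, 0) (30.1858, 0) (42.7732, 17) (0, 17)]  |A|=620.1516
3. ⊥bis P0·P2 via (27.085,9.67): [(31.1919, 1.3588) (42.7732, 17) (23.463, 17)]  |A|=151.018
4. ⊥bis P0·P3 via (26.42,10.905): [(26.3379, 11.1819) (31.1919, 1.3588) (42.7732, 17) (24.6131, 17)]  |A|=147.6724
5. ⊥bis P0·P4 via (38.375,8.99): [(26.3379, 11.1819) (30.9192, 1.9105) (33.2133, 4.0888) (42.7732, 17) (24.6131, 17)]  |A|=146.7425
6. ⊥bis P0·P5 via (36.49,13.85): [(26.3379, 11.1819) (30.9192, 1.9105) (33.2133, 4.0888) (37.5678, 9.9698) (35.615, 17) (24.6131, 17)]  |A|=121.5808
7. ⊥bis P0·P6 via (41.285,8.245): [(26.3379, 11.1819) (30.9192, 1.9105) (33.2133, 4.0888) (37.5678, 9.9698) (35.615, 17) (24.6131, 17)]  |A|=121.5808
8. ⊥bis P0·P7 via (45.02,12.66): [(26.3379, 11.1819) (30.9192, 1.9105) (33.2133, 4.0888) (37.5678, 9.9698) (35.615, 17) (24.6131, 17)]  |A|=121.5808
9. canonical 6-gon: [(26.3379, 11.1819) (30.9192, 1.9105) (33.2133, 4.0888) (37.5678, 9.9698) (35.615, 17) (24.6131, 17)]
10. shoelace: 121.5808

Area of P0's cell: 121.5808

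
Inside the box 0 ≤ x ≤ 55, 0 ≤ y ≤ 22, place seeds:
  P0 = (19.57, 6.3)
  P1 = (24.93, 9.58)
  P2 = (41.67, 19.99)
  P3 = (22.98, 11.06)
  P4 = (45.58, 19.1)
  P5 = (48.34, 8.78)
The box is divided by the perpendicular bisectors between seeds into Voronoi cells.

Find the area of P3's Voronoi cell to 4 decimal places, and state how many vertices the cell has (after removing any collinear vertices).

1. box [0,55]×[0,22]: [(0, 0) (55, 0) (55, 22) (0, 22)]
2. ⊥bis P3·P0 via (21.275,8.68): [(33.3914, 0) (55, 0) (55, 22) (2.6817, 22)]  |A|=813.1965
3. ⊥bis P3·P1 via (23.955,10.32): [(22.2048, 8.0139) (32.8198, 22) (2.6817, 22)]  |A|=210.7569
4. ⊥bis P3·P2 via (32.325,15.525): [(22.2048, 8.0139) (30.6176, 19.0985) (29.2313, 22) (2.6817, 22)]  |A|=205.5508
5. ⊥bis P3·P4 via (34.28,15.08): [(22.2048, 8.0139) (30.6176, 19.0985) (29.2313, 22) (2.6817, 22)]  |A|=205.5508
6. ⊥bis P3·P5 via (35.66,9.92): [(22.2048, 8.0139) (30.6176, 19.0985) (29.2313, 22) (2.6817, 22)]  |A|=205.5508
7. canonical 4-gon: [(22.2048, 8.0139) (30.6176, 19.0985) (29.2313, 22) (2.6817, 22)]
8. shoelace: 205.5508

Area of P3's cell: 205.5508 (4 vertices)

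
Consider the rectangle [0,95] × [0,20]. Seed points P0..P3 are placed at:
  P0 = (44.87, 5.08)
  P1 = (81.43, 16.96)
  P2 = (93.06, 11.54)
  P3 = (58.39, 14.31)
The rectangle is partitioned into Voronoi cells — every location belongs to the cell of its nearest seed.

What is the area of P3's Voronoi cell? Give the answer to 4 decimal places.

1. box [0,95]×[0,20]: [(0, 0) (95, 0) (95, 20) (0, 20)]
2. ⊥bis P3·P0 via (51.63,9.695): [(58.2487, 0) (95, 0) (95, 20) (44.5949, 20)]  |A|=871.5644
3. ⊥bis P3·P1 via (69.91,15.635): [(58.2487, 0) (71.7083, 0) (69.4079, 20) (44.5949, 20)]  |A|=382.7269
4. ⊥bis P3·P2 via (75.725,12.925): [(58.2487, 0) (71.7083, 0) (69.4079, 20) (44.5949, 20)]  |A|=382.7269
5. canonical 4-gon: [(58.2487, 0) (71.7083, 0) (69.4079, 20) (44.5949, 20)]
6. shoelace: 382.7269

Area of P3's cell: 382.7269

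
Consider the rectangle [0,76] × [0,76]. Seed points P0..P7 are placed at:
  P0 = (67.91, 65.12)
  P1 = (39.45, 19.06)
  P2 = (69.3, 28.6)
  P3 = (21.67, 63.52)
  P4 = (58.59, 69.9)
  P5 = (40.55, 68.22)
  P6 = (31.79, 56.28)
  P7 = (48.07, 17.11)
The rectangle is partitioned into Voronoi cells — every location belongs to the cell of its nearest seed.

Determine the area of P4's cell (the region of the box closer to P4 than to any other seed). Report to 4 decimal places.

Area of P4's cell: 283.4537

1. box [0,76]×[0,76]: [(0, 0) (76, 0) (76, 76) (0, 76)]
2. ⊥bis P4·P0 via (63.25,67.51): [(0, 0) (28.6258, 0) (67.6043, 76) (0, 76)]  |A|=3656.7433
3. ⊥bis P4·P1 via (49.02,44.48): [(0, 62.9348) (51.0471, 43.7169) (67.6043, 76) (0, 76)]  |A|=1424.7097
4. ⊥bis P4·P2 via (63.945,49.25): [(0, 62.9348) (47.6051, 45.0127) (52.3416, 46.241) (67.6043, 76) (0, 76)]  |A|=1419.5268
5. ⊥bis P4·P3 via (40.13,66.71): [(43.6202, 46.5129) (47.6051, 45.0127) (52.3416, 46.241) (67.6043, 76) (38.5246, 76)]  |A|=566.5841
6. ⊥bis P4·P5 via (49.57,69.06): [(51.7103, 46.0773) (52.3416, 46.241) (67.6043, 76) (48.9237, 76)]  |A|=287.6322
7. ⊥bis P4·P6 via (45.19,63.09): [(51.2334, 51.1985) (53.0505, 47.623) (67.6043, 76) (48.9237, 76)]  |A|=283.4537
8. ⊥bis P4·P7 via (53.33,43.505): [(51.2334, 51.1985) (53.0505, 47.623) (67.6043, 76) (48.9237, 76)]  |A|=283.4537
9. canonical 4-gon: [(51.2334, 51.1985) (53.0505, 47.623) (67.6043, 76) (48.9237, 76)]
10. shoelace: 283.4537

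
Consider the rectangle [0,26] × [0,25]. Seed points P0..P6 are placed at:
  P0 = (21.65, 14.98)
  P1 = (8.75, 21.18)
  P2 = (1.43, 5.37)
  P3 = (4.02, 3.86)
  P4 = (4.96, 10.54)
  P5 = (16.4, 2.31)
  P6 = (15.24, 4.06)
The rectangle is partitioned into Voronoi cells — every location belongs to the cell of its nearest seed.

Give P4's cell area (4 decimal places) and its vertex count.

Area of P4's cell: 103.2988 (6 vertices)

1. box [0,26]×[0,25]: [(0, 0) (26, 0) (26, 25) (0, 25)]
2. ⊥bis P4·P0 via (13.305,12.76): [(0, 0) (16.6995, 0) (10.0488, 25) (0, 25)]  |A|=334.3542
3. ⊥bis P4·P1 via (6.855,15.86): [(0, 18.3018) (0, 0) (16.6995, 0) (13.0692, 13.6465)]  |A|=233.5394
4. ⊥bis P4·P2 via (3.195,7.955): [(0, 18.3018) (0, 10.1365) (14.8458, 0) (16.6995, 0) (13.0692, 13.6465)]  |A|=158.2971
5. ⊥bis P4·P3 via (4.49,7.2): [(0, 18.3018) (0, 10.1365) (4.2516, 7.2335) (15.1845, 5.6951) (13.0692, 13.6465)]  |A|=121.6264
6. ⊥bis P4·P5 via (10.68,6.425): [(0, 18.3018) (0, 10.1365) (4.2516, 7.2335) (10.6173, 6.3378) (13.8267, 10.799) (13.0692, 13.6465)]  |A|=110.4074
7. ⊥bis P4·P6 via (10.1,7.3): [(0, 18.3018) (0, 10.1365) (4.2516, 7.2335) (9.585, 6.483) (13.3753, 12.4959) (13.0692, 13.6465)]  |A|=103.2988
8. canonical 6-gon: [(0, 18.3018) (0, 10.1365) (4.2516, 7.2335) (9.585, 6.483) (13.3753, 12.4959) (13.0692, 13.6465)]
9. shoelace: 103.2988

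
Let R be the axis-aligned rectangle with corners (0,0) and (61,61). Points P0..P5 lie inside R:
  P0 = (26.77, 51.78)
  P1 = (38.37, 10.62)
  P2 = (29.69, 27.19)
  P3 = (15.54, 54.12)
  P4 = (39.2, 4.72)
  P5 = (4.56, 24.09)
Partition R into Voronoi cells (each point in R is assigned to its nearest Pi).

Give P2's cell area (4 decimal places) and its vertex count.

Area of P2's cell: 837.9700 (5 vertices)

1. box [0,61]×[0,61]: [(0, 0) (61, 0) (61, 61) (0, 61)]
2. ⊥bis P2·P0 via (28.23,39.485): [(0, 36.1328) (0, 0) (61, 0) (61, 43.3764)]  |A|=2425.028
3. ⊥bis P2·P1 via (34.03,18.905): [(0, 36.1328) (0, 1.0788) (61, 33.0329) (61, 43.3764)]  |A|=1384.6211
4. ⊥bis P2·P3 via (22.615,40.655): [(18.0986, 38.2819) (0, 28.7723) (0, 1.0788) (61, 33.0329) (61, 43.3764)]  |A|=1318.0136
5. ⊥bis P2·P4 via (34.445,15.955): [(18.0986, 38.2819) (0, 28.7723) (0, 1.3768) (2.9623, 2.6305) (61, 33.0329) (61, 43.3764)]  |A|=1317.5722
6. ⊥bis P2·P5 via (17.125,25.64): [(18.0986, 38.2819) (15.7197, 37.032) (18.9315, 10.9958) (61, 33.0329) (61, 43.3764)]  |A|=837.97
7. canonical 5-gon: [(18.0986, 38.2819) (15.7197, 37.032) (18.9315, 10.9958) (61, 33.0329) (61, 43.3764)]
8. shoelace: 837.97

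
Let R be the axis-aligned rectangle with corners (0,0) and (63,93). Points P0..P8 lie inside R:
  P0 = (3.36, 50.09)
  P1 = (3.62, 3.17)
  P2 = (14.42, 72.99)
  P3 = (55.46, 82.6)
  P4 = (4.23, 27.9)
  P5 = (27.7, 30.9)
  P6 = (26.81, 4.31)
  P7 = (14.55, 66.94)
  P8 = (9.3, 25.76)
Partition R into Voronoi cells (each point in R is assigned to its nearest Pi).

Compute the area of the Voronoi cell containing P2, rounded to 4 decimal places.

1. box [0,63]×[0,93]: [(0, 0) (63, 0) (63, 93) (0, 93)]
2. ⊥bis P2·P0 via (8.89,61.54): [(0, 65.8336) (63, 35.4065) (63, 93) (0, 93)]  |A|=2669.9361
3. ⊥bis P2·P1 via (9.02,38.08): [(0, 65.8336) (63, 35.4065) (63, 93) (0, 93)]  |A|=2669.9361
4. ⊥bis P2·P3 via (34.94,77.795): [(0, 65.8336) (42.5534, 45.2816) (31.3796, 93) (0, 93)]  |A|=1326.7026
5. ⊥bis P2·P4 via (9.325,50.445): [(0, 65.8336) (42.5534, 45.2816) (31.3796, 93) (0, 93)]  |A|=1326.7026
6. ⊥bis P2·P5 via (21.06,51.945): [(0, 65.8336) (25.7154, 53.4138) (39.6217, 57.8015) (31.3796, 93) (0, 93)]  |A|=1233.2183
7. ⊥bis P2·P6 via (20.615,38.65): [(0, 65.8336) (25.7154, 53.4138) (39.6217, 57.8015) (31.3796, 93) (0, 93)]  |A|=1233.2183
8. ⊥bis P2·P7 via (14.485,69.965): [(0, 69.6538) (36.6619, 70.4415) (31.3796, 93) (0, 93)]  |A|=781.8965
9. ⊥bis P2·P8 via (11.86,49.375): [(0, 69.6538) (36.6619, 70.4415) (31.3796, 93) (0, 93)]  |A|=781.8965
10. canonical 4-gon: [(0, 69.6538) (36.6619, 70.4415) (31.3796, 93) (0, 93)]
11. shoelace: 781.8965

Area of P2's cell: 781.8965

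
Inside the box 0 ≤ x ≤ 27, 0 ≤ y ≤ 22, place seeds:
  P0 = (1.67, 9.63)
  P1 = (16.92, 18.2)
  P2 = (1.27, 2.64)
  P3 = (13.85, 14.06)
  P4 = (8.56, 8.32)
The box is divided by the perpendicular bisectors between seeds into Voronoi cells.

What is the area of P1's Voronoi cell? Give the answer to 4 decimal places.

Area of P1's cell: 141.4335

1. box [0,27]×[0,22]: [(0, 0) (27, 0) (27, 22) (0, 22)]
2. ⊥bis P1·P0 via (9.295,13.915): [(17.1148, 0) (27, 0) (27, 22) (4.7515, 22)]  |A|=353.471
3. ⊥bis P1·P2 via (9.095,10.42): [(14.0724, 5.4138) (19.4551, 0) (27, 0) (27, 22) (4.7515, 22)]  |A|=347.136
4. ⊥bis P1·P3 via (15.385,16.13): [(27, 7.5169) (27, 22) (7.4691, 22)]  |A|=141.4335
5. ⊥bis P1·P4 via (12.74,13.26): [(27, 7.5169) (27, 22) (7.4691, 22)]  |A|=141.4335
6. canonical 3-gon: [(27, 7.5169) (27, 22) (7.4691, 22)]
7. shoelace: 141.4335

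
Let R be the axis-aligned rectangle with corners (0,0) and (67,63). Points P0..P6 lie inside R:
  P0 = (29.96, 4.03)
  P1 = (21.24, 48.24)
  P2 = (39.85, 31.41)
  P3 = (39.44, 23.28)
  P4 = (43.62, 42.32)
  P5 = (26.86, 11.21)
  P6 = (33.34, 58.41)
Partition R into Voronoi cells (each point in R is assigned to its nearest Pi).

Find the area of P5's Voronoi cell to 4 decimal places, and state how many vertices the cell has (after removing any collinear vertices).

Area of P5's cell: 778.2321 (6 vertices)

1. box [0,67]×[0,63]: [(0, 0) (67, 0) (67, 63) (0, 63)]
2. ⊥bis P5·P0 via (28.41,7.62): [(0, 0) (10.7611, 0) (67, 24.2814) (67, 63) (0, 63)]  |A|=3538.2198
3. ⊥bis P5·P1 via (24.05,29.725): [(0, 26.075) (0, 0) (10.7611, 0) (67, 24.2814) (67, 36.2435)]  |A|=1404.8872
4. ⊥bis P5·P2 via (33.355,21.31): [(20.9912, 29.2608) (0, 26.075) (0, 0) (10.7611, 0) (44.1056, 14.3966)]  |A|=845.3144
5. ⊥bis P5·P3 via (33.15,17.245): [(22.6365, 28.2027) (20.9912, 29.2608) (0, 26.075) (0, 0) (10.7611, 0) (38.2914, 11.8863)]  |A|=778.2321
6. ⊥bis P5·P4 via (35.24,26.765): [(22.6365, 28.2027) (20.9912, 29.2608) (0, 26.075) (0, 0) (10.7611, 0) (38.2914, 11.8863)]  |A|=778.2321
7. ⊥bis P5·P6 via (30.1,34.81): [(22.6365, 28.2027) (20.9912, 29.2608) (0, 26.075) (0, 0) (10.7611, 0) (38.2914, 11.8863)]  |A|=778.2321
8. canonical 6-gon: [(22.6365, 28.2027) (20.9912, 29.2608) (0, 26.075) (0, 0) (10.7611, 0) (38.2914, 11.8863)]
9. shoelace: 778.2321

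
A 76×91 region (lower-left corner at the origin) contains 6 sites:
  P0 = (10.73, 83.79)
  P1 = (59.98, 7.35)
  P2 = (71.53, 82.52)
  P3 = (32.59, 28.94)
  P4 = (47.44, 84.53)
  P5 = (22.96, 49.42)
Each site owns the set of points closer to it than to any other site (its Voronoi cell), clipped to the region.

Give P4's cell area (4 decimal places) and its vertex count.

1. box [0,76]×[0,91]: [(0, 0) (76, 0) (76, 91) (0, 91)]
2. ⊥bis P4·P0 via (29.085,84.16): [(30.7815, 0) (76, 0) (76, 91) (28.9471, 91)]  |A|=4198.348
3. ⊥bis P4·P1 via (53.71,45.94): [(29.9333, 42.0768) (76, 49.5616) (76, 91) (28.9471, 91)]  |A|=2105.4526
4. ⊥bis P4·P2 via (59.485,83.525): [(29.9333, 42.0768) (56.3853, 46.3747) (60.1087, 91) (28.9471, 91)]  |A|=1344.4741
5. ⊥bis P4·P3 via (40.015,56.735): [(29.5817, 59.5221) (56.874, 52.2314) (60.1087, 91) (28.9471, 91)]  |A|=1031.2844
6. ⊥bis P4·P5 via (35.2,66.975): [(29.3492, 71.0544) (56.0177, 52.4601) (56.874, 52.2314) (60.1087, 91) (28.9471, 91)]  |A|=879.671
7. canonical 5-gon: [(29.3492, 71.0544) (56.0177, 52.4601) (56.874, 52.2314) (60.1087, 91) (28.9471, 91)]
8. shoelace: 879.671

Area of P4's cell: 879.6710 (5 vertices)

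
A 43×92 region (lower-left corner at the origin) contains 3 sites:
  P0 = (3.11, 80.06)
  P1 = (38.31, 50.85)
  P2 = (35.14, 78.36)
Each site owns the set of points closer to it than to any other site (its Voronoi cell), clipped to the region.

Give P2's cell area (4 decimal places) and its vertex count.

1. box [0,43]×[0,92]: [(0, 0) (43, 0) (43, 92) (0, 92)]
2. ⊥bis P2·P0 via (19.125,79.21): [(14.9209, 0) (43, 0) (43, 92) (19.8038, 92)]  |A|=2358.6618
3. ⊥bis P2·P1 via (36.725,64.605): [(18.2368, 62.4746) (43, 65.3281) (43, 92) (19.8038, 92)]  |A|=672.6798
4. canonical 4-gon: [(18.2368, 62.4746) (43, 65.3281) (43, 92) (19.8038, 92)]
5. shoelace: 672.6798

Area of P2's cell: 672.6798 (4 vertices)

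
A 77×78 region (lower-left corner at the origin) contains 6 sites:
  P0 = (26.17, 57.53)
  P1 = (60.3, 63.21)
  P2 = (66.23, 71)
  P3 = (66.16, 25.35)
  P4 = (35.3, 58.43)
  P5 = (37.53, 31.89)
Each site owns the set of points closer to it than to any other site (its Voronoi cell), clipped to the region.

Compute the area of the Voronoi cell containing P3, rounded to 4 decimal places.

Area of P3's cell: 1189.1918

1. box [0,77]×[0,78]: [(0, 0) (77, 0) (77, 78) (0, 78)]
2. ⊥bis P3·P0 via (46.165,41.44): [(12.8182, 0) (77, 0) (77, 78) (75.5849, 78)]  |A|=2558.2807
3. ⊥bis P3·P1 via (63.23,44.28): [(46.3476, 41.6669) (12.8182, 0) (77, 0) (77, 46.4113)]  |A|=2048.4387
4. ⊥bis P3·P2 via (66.195,48.175): [(46.3476, 41.6669) (12.8182, 0) (77, 0) (77, 46.4113)]  |A|=2048.4387
5. ⊥bis P3·P4 via (50.73,41.89): [(51.3151, 42.4358) (33.8714, 26.1628) (12.8182, 0) (77, 0) (77, 46.4113)]  |A|=2014.727
6. ⊥bis P3·P5 via (51.845,28.62): [(55.1361, 43.0272) (45.3073, 0) (77, 0) (77, 46.4113)]  |A|=1189.1918
7. canonical 4-gon: [(55.1361, 43.0272) (45.3073, 0) (77, 0) (77, 46.4113)]
8. shoelace: 1189.1918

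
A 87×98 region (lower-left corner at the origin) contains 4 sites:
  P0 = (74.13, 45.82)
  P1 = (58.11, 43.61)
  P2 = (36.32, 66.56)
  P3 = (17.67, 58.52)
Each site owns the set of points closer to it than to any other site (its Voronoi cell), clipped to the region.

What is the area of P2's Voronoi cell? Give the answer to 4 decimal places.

1. box [0,87]×[0,98]: [(0, 0) (87, 0) (87, 98) (0, 98)]
2. ⊥bis P2·P0 via (55.225,56.19): [(0, 0) (24.403, 0) (78.1591, 98) (0, 98)]  |A|=5025.5433
3. ⊥bis P2·P1 via (47.215,55.085): [(0, 10.2565) (62.6657, 69.7548) (78.1591, 98) (0, 98)]  |A|=3853.0671
4. ⊥bis P2·P3 via (26.995,62.54): [(35.148, 43.6279) (62.6657, 69.7548) (78.1591, 98) (11.7082, 98)]  |A|=1992.7625
5. canonical 4-gon: [(35.148, 43.6279) (62.6657, 69.7548) (78.1591, 98) (11.7082, 98)]
6. shoelace: 1992.7625

Area of P2's cell: 1992.7625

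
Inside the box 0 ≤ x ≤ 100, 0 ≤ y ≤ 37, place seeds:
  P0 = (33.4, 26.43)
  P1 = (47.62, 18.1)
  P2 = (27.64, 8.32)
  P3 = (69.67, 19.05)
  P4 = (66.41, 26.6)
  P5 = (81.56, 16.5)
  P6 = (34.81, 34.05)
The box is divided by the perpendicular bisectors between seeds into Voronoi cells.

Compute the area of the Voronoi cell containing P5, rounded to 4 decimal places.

1. box [0,100]×[0,37]: [(0, 0) (100, 0) (100, 37) (0, 37)]
2. ⊥bis P5·P0 via (57.48,21.465): [(53.0542, 0) (100, 0) (100, 37) (60.6831, 37)]  |A|=1595.8598
3. ⊥bis P5·P1 via (64.59,17.3): [(63.7744, 0) (100, 0) (100, 37) (65.5187, 37)]  |A|=1308.0769
4. ⊥bis P5·P2 via (54.6,12.41): [(63.7744, 0) (100, 0) (100, 37) (65.5187, 37)]  |A|=1308.0769
5. ⊥bis P5·P3 via (75.615,17.775): [(71.8029, 0) (100, 0) (100, 37) (79.7381, 37)]  |A|=896.492
6. ⊥bis P5·P4 via (73.985,21.55): [(77.5816, 26.945) (71.8029, 0) (100, 0) (100, 37) (84.285, 37)]  |A|=873.6324
7. ⊥bis P5·P6 via (58.185,25.275): [(77.5816, 26.945) (71.8029, 0) (100, 0) (100, 37) (84.285, 37)]  |A|=873.6324
8. canonical 5-gon: [(77.5816, 26.945) (71.8029, 0) (100, 0) (100, 37) (84.285, 37)]
9. shoelace: 873.6324

Area of P5's cell: 873.6324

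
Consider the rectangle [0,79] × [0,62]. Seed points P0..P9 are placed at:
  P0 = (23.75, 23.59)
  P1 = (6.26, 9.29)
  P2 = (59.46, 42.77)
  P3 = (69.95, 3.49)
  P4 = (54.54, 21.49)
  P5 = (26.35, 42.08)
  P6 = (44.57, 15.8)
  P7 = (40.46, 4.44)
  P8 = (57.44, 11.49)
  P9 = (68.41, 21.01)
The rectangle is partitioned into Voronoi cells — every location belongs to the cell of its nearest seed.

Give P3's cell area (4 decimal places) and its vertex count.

Area of P3's cell: 202.1400 (4 vertices)

1. box [0,79]×[0,62]: [(0, 0) (79, 0) (79, 62) (0, 62)]
2. ⊥bis P3·P0 via (46.85,13.54): [(40.9592, 0) (79, 0) (79, 62) (67.9332, 62)]  |A|=1522.3335
3. ⊥bis P3·P1 via (38.105,6.39): [(40.9592, 0) (79, 0) (79, 62) (67.9332, 62)]  |A|=1522.3335
4. ⊥bis P3·P2 via (64.705,23.13): [(49.2235, 18.9956) (40.9592, 0) (79, 0) (79, 26.9476)]  |A|=762.505
5. ⊥bis P3·P4 via (62.245,12.49): [(47.6558, 0) (79, 0) (79, 26.8341)]  |A|=420.5477
6. ⊥bis P3·P5 via (48.15,22.785): [(47.6558, 0) (79, 0) (79, 26.8341)]  |A|=420.5477
7. ⊥bis P3·P6 via (57.26,9.645): [(56.0799, 7.212) (52.5819, 0) (79, 0) (79, 26.8341)]  |A|=402.784
8. ⊥bis P3·P7 via (55.205,3.965): [(56.0799, 7.212) (55.2548, 5.5108) (55.0773, 0) (79, 0) (79, 26.8341)]  |A|=395.9083
9. ⊥bis P3·P8 via (63.695,7.49): [(72.515, 21.2822) (58.9052, 0) (79, 0) (79, 26.8341)]  |A|=300.8409
10. ⊥bis P3·P9 via (69.18,12.25): [(66.5936, 12.0227) (58.9052, 0) (79, 0) (79, 13.1132)]  |A|=202.14
11. canonical 4-gon: [(66.5936, 12.0227) (58.9052, 0) (79, 0) (79, 13.1132)]
12. shoelace: 202.14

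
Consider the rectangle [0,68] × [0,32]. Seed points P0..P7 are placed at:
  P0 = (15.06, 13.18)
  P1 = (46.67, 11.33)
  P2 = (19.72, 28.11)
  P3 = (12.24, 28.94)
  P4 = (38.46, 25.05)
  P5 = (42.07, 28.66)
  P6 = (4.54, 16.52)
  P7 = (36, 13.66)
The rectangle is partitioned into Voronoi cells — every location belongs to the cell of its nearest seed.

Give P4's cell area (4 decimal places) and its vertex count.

Area of P4's cell: 151.2272 (5 vertices)

1. box [0,68]×[0,32]: [(0, 0) (68, 0) (68, 32) (0, 32)]
2. ⊥bis P4·P0 via (26.76,19.115): [(36.4564, 0) (68, 0) (68, 32) (20.2239, 32)]  |A|=1269.1158
3. ⊥bis P4·P1 via (42.565,18.19): [(30.8003, 11.1501) (65.6433, 32) (20.2239, 32)]  |A|=473.4963
4. ⊥bis P4·P2 via (29.09,26.58): [(27.6005, 17.4581) (30.8003, 11.1501) (65.6433, 32) (29.975, 32)]  |A|=402.5962
5. ⊥bis P4·P3 via (25.35,26.995): [(27.6005, 17.4581) (30.8003, 11.1501) (65.6433, 32) (29.975, 32)]  |A|=402.5962
6. ⊥bis P4·P5 via (40.265,26.855): [(27.6005, 17.4581) (30.8003, 11.1501) (46.5471, 20.5729) (35.12, 32) (29.975, 32)]  |A|=228.1993
7. ⊥bis P4·P6 via (21.5,20.785): [(27.6005, 17.4581) (30.8003, 11.1501) (46.5471, 20.5729) (35.12, 32) (29.975, 32)]  |A|=228.1993
8. ⊥bis P4·P7 via (37.23,19.355): [(28.2277, 21.2993) (42.5807, 18.1994) (46.5471, 20.5729) (35.12, 32) (29.975, 32)]  |A|=151.2272
9. canonical 5-gon: [(28.2277, 21.2993) (42.5807, 18.1994) (46.5471, 20.5729) (35.12, 32) (29.975, 32)]
10. shoelace: 151.2272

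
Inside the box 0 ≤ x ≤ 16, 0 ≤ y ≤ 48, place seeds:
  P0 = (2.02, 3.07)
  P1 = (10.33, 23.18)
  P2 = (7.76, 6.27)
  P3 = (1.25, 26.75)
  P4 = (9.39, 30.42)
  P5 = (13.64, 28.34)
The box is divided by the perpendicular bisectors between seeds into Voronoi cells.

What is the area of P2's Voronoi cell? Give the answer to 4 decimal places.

1. box [0,16]×[0,48]: [(0, 0) (16, 0) (16, 48) (0, 48)]
2. ⊥bis P2·P0 via (4.89,4.67): [(0, 13.4414) (7.4935, 0) (16, 0) (16, 48) (0, 48)]  |A|=717.6384
3. ⊥bis P2·P1 via (9.045,14.725): [(0, 16.0997) (0, 13.4414) (7.4935, 0) (16, 0) (16, 13.668)]  |A|=187.7795
4. ⊥bis P2·P3 via (4.505,16.51): [(2.1745, 15.7692) (0, 15.078) (0, 13.4414) (7.4935, 0) (16, 0) (16, 13.668)]  |A|=186.6687
5. ⊥bis P2·P4 via (8.575,18.345): [(2.1745, 15.7692) (0, 15.078) (0, 13.4414) (7.4935, 0) (16, 0) (16, 13.668)]  |A|=186.6687
6. ⊥bis P2·P5 via (10.7,17.305): [(2.1745, 15.7692) (0, 15.078) (0, 13.4414) (7.4935, 0) (16, 0) (16, 13.668)]  |A|=186.6687
7. canonical 6-gon: [(2.1745, 15.7692) (0, 15.078) (0, 13.4414) (7.4935, 0) (16, 0) (16, 13.668)]
8. shoelace: 186.6687

Area of P2's cell: 186.6687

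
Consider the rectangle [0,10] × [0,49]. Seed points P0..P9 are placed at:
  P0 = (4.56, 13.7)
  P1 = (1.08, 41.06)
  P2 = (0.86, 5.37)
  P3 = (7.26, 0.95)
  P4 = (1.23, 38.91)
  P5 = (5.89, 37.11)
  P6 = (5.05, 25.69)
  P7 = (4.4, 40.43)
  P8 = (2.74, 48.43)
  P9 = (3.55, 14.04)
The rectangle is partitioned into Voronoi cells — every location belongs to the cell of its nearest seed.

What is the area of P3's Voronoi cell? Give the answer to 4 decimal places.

Area of P3's cell: 42.6090

1. box [0,10]×[0,49]: [(0, 0) (10, 0) (10, 49) (0, 49)]
2. ⊥bis P3·P0 via (5.91,7.325): [(0, 6.0735) (0, 0) (10, 0) (10, 8.1911)]  |A|=71.3229
3. ⊥bis P3·P1 via (4.17,21.005): [(0, 6.0735) (0, 0) (10, 0) (10, 8.1911)]  |A|=71.3229
4. ⊥bis P3·P2 via (4.06,3.16): [(7.1123, 7.5796) (1.8776, 0) (10, 0) (10, 8.1911)]  |A|=42.609
5. ⊥bis P3·P4 via (4.245,19.93): [(7.1123, 7.5796) (1.8776, 0) (10, 0) (10, 8.1911)]  |A|=42.609
6. ⊥bis P3·P5 via (6.575,19.03): [(7.1123, 7.5796) (1.8776, 0) (10, 0) (10, 8.1911)]  |A|=42.609
7. ⊥bis P3·P6 via (6.155,13.32): [(7.1123, 7.5796) (1.8776, 0) (10, 0) (10, 8.1911)]  |A|=42.609
8. ⊥bis P3·P7 via (5.83,20.69): [(7.1123, 7.5796) (1.8776, 0) (10, 0) (10, 8.1911)]  |A|=42.609
9. ⊥bis P3·P8 via (5,24.69): [(7.1123, 7.5796) (1.8776, 0) (10, 0) (10, 8.1911)]  |A|=42.609
10. ⊥bis P3·P9 via (5.405,7.495): [(7.1123, 7.5796) (1.8776, 0) (10, 0) (10, 8.1911)]  |A|=42.609
11. canonical 4-gon: [(7.1123, 7.5796) (1.8776, 0) (10, 0) (10, 8.1911)]
12. shoelace: 42.609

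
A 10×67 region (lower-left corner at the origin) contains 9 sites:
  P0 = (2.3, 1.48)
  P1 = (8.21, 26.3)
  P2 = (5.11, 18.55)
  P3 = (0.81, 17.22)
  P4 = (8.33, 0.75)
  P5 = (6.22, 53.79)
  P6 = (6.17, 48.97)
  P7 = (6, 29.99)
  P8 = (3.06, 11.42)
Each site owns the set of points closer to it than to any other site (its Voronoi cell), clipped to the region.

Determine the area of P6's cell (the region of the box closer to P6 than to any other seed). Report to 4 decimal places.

Area of P6's cell: 119.0268

1. box [0,10]×[0,67]: [(0, 0) (10, 0) (10, 67) (0, 67)]
2. ⊥bis P6·P0 via (4.235,25.225): [(0, 25.5701) (10, 24.7552) (10, 67) (0, 67)]  |A|=418.3734
3. ⊥bis P6·P1 via (7.19,37.635): [(0, 36.988) (10, 37.8879) (10, 67) (0, 67)]  |A|=295.6207
4. ⊥bis P6·P2 via (5.64,33.76): [(0, 36.988) (10, 37.8879) (10, 67) (0, 67)]  |A|=295.6207
5. ⊥bis P6·P3 via (3.49,33.095): [(0, 36.988) (10, 37.8879) (10, 67) (0, 67)]  |A|=295.6207
6. ⊥bis P6·P4 via (7.25,24.86): [(0, 36.988) (10, 37.8879) (10, 67) (0, 67)]  |A|=295.6207
7. ⊥bis P6·P5 via (6.195,51.38): [(0, 51.4443) (0, 36.988) (10, 37.8879) (10, 51.3405)]  |A|=139.5447
8. ⊥bis P6·P7 via (6.085,39.48): [(0, 51.4443) (0, 39.5345) (10, 39.4449) (10, 51.3405)]  |A|=119.0268
9. ⊥bis P6·P8 via (4.615,30.195): [(0, 51.4443) (0, 39.5345) (10, 39.4449) (10, 51.3405)]  |A|=119.0268
10. canonical 4-gon: [(0, 51.4443) (0, 39.5345) (10, 39.4449) (10, 51.3405)]
11. shoelace: 119.0268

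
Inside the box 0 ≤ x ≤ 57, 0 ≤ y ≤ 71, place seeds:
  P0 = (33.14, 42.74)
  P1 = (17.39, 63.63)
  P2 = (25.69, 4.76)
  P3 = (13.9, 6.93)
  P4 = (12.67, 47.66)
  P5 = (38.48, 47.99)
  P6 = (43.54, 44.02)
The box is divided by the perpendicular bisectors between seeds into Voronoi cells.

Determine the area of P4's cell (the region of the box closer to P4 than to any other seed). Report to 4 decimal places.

1. box [0,57]×[0,71]: [(0, 0) (57, 0) (57, 71) (0, 71)]
2. ⊥bis P4·P0 via (22.905,45.2): [(0, 0) (12.0411, 0) (29.1061, 71) (0, 71)]  |A|=1460.7248
3. ⊥bis P4·P1 via (15.03,55.645): [(0, 60.0872) (0, 0) (12.0411, 0) (24.7267, 52.7791)]  |A|=1060.6368
4. ⊥bis P4·P2 via (19.18,26.21): [(0, 60.0872) (0, 20.3889) (18.2747, 25.9352) (24.7267, 52.7791)]  |A|=718.1917
5. ⊥bis P4·P3 via (13.285,27.295): [(0, 60.0872) (0, 26.8938) (18.6404, 27.4567) (24.7267, 52.7791)]  |A|=644.6768
6. ⊥bis P4·P5 via (25.575,47.825): [(0, 60.0872) (0, 26.8938) (18.6404, 27.4567) (24.7267, 52.7791)]  |A|=644.6768
7. ⊥bis P4·P6 via (28.105,45.84): [(0, 60.0872) (0, 26.8938) (18.6404, 27.4567) (24.7267, 52.7791)]  |A|=644.6768
8. canonical 4-gon: [(0, 60.0872) (0, 26.8938) (18.6404, 27.4567) (24.7267, 52.7791)]
9. shoelace: 644.6768

Area of P4's cell: 644.6768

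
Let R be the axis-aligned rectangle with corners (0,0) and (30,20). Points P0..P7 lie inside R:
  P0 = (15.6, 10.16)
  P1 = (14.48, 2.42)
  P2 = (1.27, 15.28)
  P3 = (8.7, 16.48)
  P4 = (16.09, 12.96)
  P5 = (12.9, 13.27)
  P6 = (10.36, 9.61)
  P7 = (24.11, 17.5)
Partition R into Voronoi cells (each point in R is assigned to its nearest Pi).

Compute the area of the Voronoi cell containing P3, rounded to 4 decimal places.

1. box [0,30]×[0,20]: [(0, 0) (30, 0) (30, 20) (0, 20)]
2. ⊥bis P3·P0 via (12.15,13.32): [(0, 0.055) (18.2685, 20) (0, 20)]  |A|=182.1828
3. ⊥bis P3·P1 via (11.59,9.45): [(0, 4.6854) (6.8027, 7.482) (18.2685, 20) (0, 20)]  |A|=166.4331
4. ⊥bis P3·P2 via (4.985,15.88): [(6.3701, 7.3041) (6.8027, 7.482) (18.2685, 20) (4.3196, 20)]  |A|=90.2351
5. ⊥bis P3·P4 via (12.395,14.72): [(6.3701, 7.3041) (6.8027, 7.482) (11.2711, 12.3604) (14.91, 20) (4.3196, 20)]  |A|=77.4062
6. ⊥bis P3·P5 via (10.8,14.875): [(6.1334, 8.7692) (14.717, 20) (4.3196, 20)]  |A|=58.3853
7. ⊥bis P3·P6 via (9.53,13.045): [(5.5964, 12.0945) (9.3722, 13.0069) (14.717, 20) (4.3196, 20)]  |A|=51.8624
8. ⊥bis P3·P7 via (16.405,16.99): [(5.5964, 12.0945) (9.3722, 13.0069) (14.717, 20) (4.3196, 20)]  |A|=51.8624
9. canonical 4-gon: [(5.5964, 12.0945) (9.3722, 13.0069) (14.717, 20) (4.3196, 20)]
10. shoelace: 51.8624

Area of P3's cell: 51.8624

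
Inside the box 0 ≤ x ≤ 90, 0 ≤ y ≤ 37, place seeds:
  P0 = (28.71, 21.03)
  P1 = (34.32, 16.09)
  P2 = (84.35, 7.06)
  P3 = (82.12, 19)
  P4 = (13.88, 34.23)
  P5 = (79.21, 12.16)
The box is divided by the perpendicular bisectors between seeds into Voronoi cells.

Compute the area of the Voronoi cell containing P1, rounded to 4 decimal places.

Area of P1's cell: 940.2707

1. box [0,90]×[0,37]: [(0, 0) (90, 0) (90, 37) (0, 37)]
2. ⊥bis P1·P0 via (31.515,18.56): [(15.1716, 0) (90, 0) (90, 37) (47.7527, 37)]  |A|=2165.8999
3. ⊥bis P1·P2 via (59.335,11.575): [(15.1716, 0) (57.2458, 0) (63.924, 37) (47.7527, 37)]  |A|=1077.5414
4. ⊥bis P1·P3 via (58.22,17.545): [(15.1716, 0) (57.2458, 0) (58.773, 8.4613) (57.0356, 37) (47.7527, 37)]  |A|=979.2484
5. ⊥bis P1·P4 via (24.1,25.16): [(15.1716, 0) (57.2458, 0) (58.773, 8.4613) (57.0356, 37) (47.7527, 37)]  |A|=979.2484
6. ⊥bis P1·P5 via (56.765,14.125): [(15.1716, 0) (55.5284, 0) (57.746, 25.3306) (57.0356, 37) (47.7527, 37)]  |A|=940.2707
7. canonical 5-gon: [(15.1716, 0) (55.5284, 0) (57.746, 25.3306) (57.0356, 37) (47.7527, 37)]
8. shoelace: 940.2707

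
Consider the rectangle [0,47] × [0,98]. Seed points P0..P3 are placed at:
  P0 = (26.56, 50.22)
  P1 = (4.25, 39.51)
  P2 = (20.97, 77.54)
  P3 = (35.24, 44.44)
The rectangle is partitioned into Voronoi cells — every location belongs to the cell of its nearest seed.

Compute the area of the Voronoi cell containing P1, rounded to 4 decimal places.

Area of P1's cell: 1198.5403

1. box [0,47]×[0,98]: [(0, 0) (47, 0) (47, 98) (0, 98)]
2. ⊥bis P1·P0 via (15.405,44.865): [(0, 76.9552) (0, 0) (36.9426, 0)]  |A|=1421.4622
3. ⊥bis P1·P2 via (12.61,58.525): [(7.8409, 60.6217) (0, 64.069) (0, 0) (36.9426, 0)]  |A|=1370.9427
4. ⊥bis P1·P3 via (19.745,41.975): [(21.2084, 32.7759) (7.8409, 60.6217) (0, 64.069) (0, 0) (26.4225, 0)]  |A|=1198.5403
5. canonical 5-gon: [(21.2084, 32.7759) (7.8409, 60.6217) (0, 64.069) (0, 0) (26.4225, 0)]
6. shoelace: 1198.5403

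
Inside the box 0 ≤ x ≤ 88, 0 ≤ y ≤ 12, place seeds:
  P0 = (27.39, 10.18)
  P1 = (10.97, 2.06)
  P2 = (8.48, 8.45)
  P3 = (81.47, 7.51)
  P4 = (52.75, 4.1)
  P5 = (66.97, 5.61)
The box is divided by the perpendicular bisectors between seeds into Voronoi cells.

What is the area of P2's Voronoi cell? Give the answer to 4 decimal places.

1. box [0,88]×[0,12]: [(0, 0) (88, 0) (88, 12) (0, 12)]
2. ⊥bis P2·P0 via (17.935,9.315): [(0, 0) (18.7872, 0) (17.6894, 12) (0, 12)]  |A|=218.8593
3. ⊥bis P2·P1 via (9.725,5.255): [(0, 1.4654) (18.011, 8.4838) (17.6894, 12) (0, 12)]  |A|=125.9685
4. ⊥bis P2·P3 via (44.975,7.98): [(0, 1.4654) (18.011, 8.4838) (17.6894, 12) (0, 12)]  |A|=125.9685
5. ⊥bis P2·P4 via (30.615,6.275): [(0, 1.4654) (18.011, 8.4838) (17.6894, 12) (0, 12)]  |A|=125.9685
6. ⊥bis P2·P5 via (37.725,7.03): [(0, 1.4654) (18.011, 8.4838) (17.6894, 12) (0, 12)]  |A|=125.9685
7. canonical 4-gon: [(0, 1.4654) (18.011, 8.4838) (17.6894, 12) (0, 12)]
8. shoelace: 125.9685

Area of P2's cell: 125.9685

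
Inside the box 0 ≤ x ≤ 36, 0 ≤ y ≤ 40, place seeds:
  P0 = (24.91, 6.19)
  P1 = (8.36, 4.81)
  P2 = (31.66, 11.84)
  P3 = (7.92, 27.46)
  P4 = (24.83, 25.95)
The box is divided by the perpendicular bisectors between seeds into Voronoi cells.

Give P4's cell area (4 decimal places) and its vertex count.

Area of P4's cell: 422.2046 (6 vertices)

1. box [0,36]×[0,40]: [(0, 0) (36, 0) (36, 40) (0, 40)]
2. ⊥bis P4·P0 via (24.87,16.07): [(0, 15.9693) (36, 16.1151) (36, 40) (0, 40)]  |A|=862.4813
3. ⊥bis P4·P1 via (16.595,15.38): [(0, 28.309) (15.7567, 16.0331) (36, 16.1151) (36, 40) (0, 40)]  |A|=765.2646
4. ⊥bis P4·P2 via (28.245,18.895): [(0, 28.309) (15.7567, 16.0331) (22.3881, 16.06) (36, 22.6488) (36, 40) (0, 40)]  |A|=720.7961
5. ⊥bis P4·P3 via (16.375,26.705): [(15.4438, 16.2769) (15.7567, 16.0331) (22.3881, 16.06) (36, 22.6488) (36, 40) (17.5622, 40)]  |A|=422.2046
6. canonical 6-gon: [(15.4438, 16.2769) (15.7567, 16.0331) (22.3881, 16.06) (36, 22.6488) (36, 40) (17.5622, 40)]
7. shoelace: 422.2046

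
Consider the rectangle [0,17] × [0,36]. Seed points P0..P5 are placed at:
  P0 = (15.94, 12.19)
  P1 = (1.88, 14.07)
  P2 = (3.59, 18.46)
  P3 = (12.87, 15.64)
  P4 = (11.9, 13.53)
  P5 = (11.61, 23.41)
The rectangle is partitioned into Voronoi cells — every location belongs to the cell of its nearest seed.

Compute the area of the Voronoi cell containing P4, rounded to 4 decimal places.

1. box [0,17]×[0,36]: [(0, 0) (17, 0) (17, 36) (0, 36)]
2. ⊥bis P4·P0 via (13.92,12.86): [(0, 0) (9.6546, 0) (17, 22.146) (17, 36) (0, 36)]  |A|=530.664
3. ⊥bis P4·P1 via (6.89,13.8): [(6.1463, 0) (9.6546, 0) (17, 22.146) (17, 36) (8.0864, 36)]  |A|=274.4755
4. ⊥bis P4·P2 via (7.745,15.995): [(6.9347, 14.6291) (6.1463, 0) (9.6546, 0) (17, 22.146) (17, 31.5952)]  |A|=157.0621
5. ⊥bis P4·P3 via (12.385,14.585): [(8.0821, 16.5631) (6.9347, 14.6291) (6.1463, 0) (9.6546, 0) (14.2134, 13.7445)]  |A|=85.2448
6. ⊥bis P4·P5 via (11.755,18.47): [(8.0821, 16.5631) (6.9347, 14.6291) (6.1463, 0) (9.6546, 0) (14.2134, 13.7445)]  |A|=85.2448
7. canonical 5-gon: [(8.0821, 16.5631) (6.9347, 14.6291) (6.1463, 0) (9.6546, 0) (14.2134, 13.7445)]
8. shoelace: 85.2448

Area of P4's cell: 85.2448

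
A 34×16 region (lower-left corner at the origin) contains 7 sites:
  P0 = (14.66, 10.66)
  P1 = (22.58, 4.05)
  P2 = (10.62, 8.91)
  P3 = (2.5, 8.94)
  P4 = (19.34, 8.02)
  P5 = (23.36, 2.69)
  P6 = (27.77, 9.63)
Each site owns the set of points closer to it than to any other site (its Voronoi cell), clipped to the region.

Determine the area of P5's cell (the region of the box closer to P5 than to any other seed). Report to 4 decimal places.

Area of P5's cell: 49.2302

1. box [0,34]×[0,16]: [(0, 0) (34, 0) (34, 16) (0, 16)]
2. ⊥bis P5·P0 via (19.01,6.675): [(12.8951, 0) (34, 0) (34, 16) (27.5526, 16)]  |A|=220.4189
3. ⊥bis P5·P1 via (22.97,3.37): [(17.0941, 0) (34, 0) (34, 9.696)]  |A|=81.96
4. ⊥bis P5·P2 via (16.99,5.8): [(17.0941, 0) (34, 0) (34, 9.696)]  |A|=81.96
5. ⊥bis P5·P3 via (12.93,5.815): [(17.0941, 0) (34, 0) (34, 9.696)]  |A|=81.96
6. ⊥bis P5·P4 via (21.35,5.355): [(17.0941, 0) (34, 0) (34, 9.696)]  |A|=81.96
7. ⊥bis P5·P6 via (25.565,6.16): [(26.6417, 5.4758) (17.0941, 0) (34, 0) (34, 0.8)]  |A|=49.2302
8. canonical 4-gon: [(26.6417, 5.4758) (17.0941, 0) (34, 0) (34, 0.8)]
9. shoelace: 49.2302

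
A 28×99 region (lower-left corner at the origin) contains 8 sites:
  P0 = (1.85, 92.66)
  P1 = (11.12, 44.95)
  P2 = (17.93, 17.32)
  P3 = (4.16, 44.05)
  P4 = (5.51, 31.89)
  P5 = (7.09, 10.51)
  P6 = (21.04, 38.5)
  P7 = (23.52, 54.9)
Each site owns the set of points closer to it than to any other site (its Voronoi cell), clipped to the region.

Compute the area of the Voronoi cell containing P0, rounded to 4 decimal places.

Area of P0's cell: 682.2454

1. box [0,28]×[0,99]: [(0, 0) (28, 0) (28, 99) (0, 99)]
2. ⊥bis P0·P1 via (6.485,68.805): [(0, 67.545) (28, 72.9853) (28, 99) (0, 99)]  |A|=804.5756
3. ⊥bis P0·P2 via (9.89,54.99): [(0, 67.545) (28, 72.9853) (28, 99) (0, 99)]  |A|=804.5756
4. ⊥bis P0·P3 via (3.005,68.355): [(0, 68.2122) (4.5458, 68.4282) (28, 72.9853) (28, 99) (0, 99)]  |A|=803.0591
5. ⊥bis P0·P4 via (3.68,62.275): [(0, 68.2122) (4.5458, 68.4282) (28, 72.9853) (28, 99) (0, 99)]  |A|=803.0591
6. ⊥bis P0·P5 via (4.47,51.585): [(0, 68.2122) (4.5458, 68.4282) (28, 72.9853) (28, 99) (0, 99)]  |A|=803.0591
7. ⊥bis P0·P6 via (11.445,65.58): [(0, 68.2122) (4.5458, 68.4282) (28, 72.9853) (28, 99) (0, 99)]  |A|=803.0591
8. ⊥bis P0·P7 via (12.685,73.78): [(0, 68.2122) (3.2524, 68.3668) (28, 82.5691) (28, 99) (0, 99)]  |A|=682.2454
9. canonical 5-gon: [(0, 68.2122) (3.2524, 68.3668) (28, 82.5691) (28, 99) (0, 99)]
10. shoelace: 682.2454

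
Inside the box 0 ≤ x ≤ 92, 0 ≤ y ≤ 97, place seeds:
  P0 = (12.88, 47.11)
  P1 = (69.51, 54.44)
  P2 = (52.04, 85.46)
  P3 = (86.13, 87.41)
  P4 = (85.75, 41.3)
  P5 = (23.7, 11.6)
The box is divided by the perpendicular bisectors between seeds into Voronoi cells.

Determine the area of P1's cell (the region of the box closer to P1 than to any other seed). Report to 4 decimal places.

1. box [0,92]×[0,97]: [(0, 0) (92, 0) (92, 97) (0, 97)]
2. ⊥bis P1·P0 via (41.195,50.775): [(47.7671, 0) (92, 0) (92, 97) (35.2118, 97)]  |A|=4899.5216
3. ⊥bis P1·P2 via (60.775,69.95): [(40.212, 58.3692) (47.7671, 0) (92, 0) (92, 87.5355)]  |A|=3557.5608
4. ⊥bis P1·P3 via (77.82,70.925): [(69.7392, 74.9985) (40.212, 58.3692) (47.7671, 0) (92, 0) (92, 63.7769)]  |A|=3293.1189
5. ⊥bis P1·P4 via (77.63,47.87): [(90.9349, 64.3138) (69.7392, 74.9985) (40.212, 58.3692) (46.544, 9.4501)]  |A|=1593.4589
6. ⊥bis P1·P5 via (46.605,33.02): [(56.7967, 22.1217) (90.9349, 64.3138) (69.7392, 74.9985) (40.212, 58.3692) (42.9932, 36.8822)]  |A|=1430.3353
7. canonical 5-gon: [(56.7967, 22.1217) (90.9349, 64.3138) (69.7392, 74.9985) (40.212, 58.3692) (42.9932, 36.8822)]
8. shoelace: 1430.3353

Area of P1's cell: 1430.3353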